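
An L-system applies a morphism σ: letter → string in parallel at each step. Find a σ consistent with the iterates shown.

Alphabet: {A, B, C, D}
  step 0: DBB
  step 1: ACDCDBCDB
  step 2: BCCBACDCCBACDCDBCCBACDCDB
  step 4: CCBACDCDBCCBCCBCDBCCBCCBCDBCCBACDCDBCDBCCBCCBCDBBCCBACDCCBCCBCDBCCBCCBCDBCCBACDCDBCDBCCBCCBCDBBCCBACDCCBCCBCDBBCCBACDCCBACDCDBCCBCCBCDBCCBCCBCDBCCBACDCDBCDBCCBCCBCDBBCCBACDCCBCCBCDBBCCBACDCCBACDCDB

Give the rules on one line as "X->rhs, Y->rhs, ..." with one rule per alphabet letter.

A->B, B->CDB, C->CCB, D->ACD

  step 1 ⇒ step 2: ACDCDBCDB ⇒ B·CCB·ACD·CCB·ACD·CDB·CCB·ACD·CDB
    A ↦ B
    B ↦ CDB
    C ↦ CCB
    D ↦ ACD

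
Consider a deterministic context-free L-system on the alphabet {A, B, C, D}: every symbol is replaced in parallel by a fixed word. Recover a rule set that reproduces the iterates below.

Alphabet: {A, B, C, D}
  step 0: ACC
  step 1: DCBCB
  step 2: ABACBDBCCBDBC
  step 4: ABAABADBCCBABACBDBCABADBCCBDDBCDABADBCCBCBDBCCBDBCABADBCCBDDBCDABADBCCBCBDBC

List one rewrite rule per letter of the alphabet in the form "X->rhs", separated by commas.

A->D, B->DBC, C->CB, D->ABA

  step 1 ⇒ step 2: DCBCB ⇒ ABA·CB·DBC·CB·DBC
    B ↦ DBC
    C ↦ CB
    D ↦ ABA
  step 0 ⇒ step 1: ACC ⇒ D·CB·CB
    A ↦ D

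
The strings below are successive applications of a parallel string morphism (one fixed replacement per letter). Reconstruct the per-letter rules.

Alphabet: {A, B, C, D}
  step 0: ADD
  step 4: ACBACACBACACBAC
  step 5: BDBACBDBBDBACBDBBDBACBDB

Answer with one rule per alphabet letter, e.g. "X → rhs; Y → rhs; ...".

  step 4 ⇒ step 5: ACBACACBACACBAC ⇒ B·DB·AC·B·DB·B·DB·AC·B·DB·B·DB·AC·B·DB
    A ↦ B
    B ↦ AC
    C ↦ DB
    D ↦ B  (constrained at step 0)

A->B, B->AC, C->DB, D->B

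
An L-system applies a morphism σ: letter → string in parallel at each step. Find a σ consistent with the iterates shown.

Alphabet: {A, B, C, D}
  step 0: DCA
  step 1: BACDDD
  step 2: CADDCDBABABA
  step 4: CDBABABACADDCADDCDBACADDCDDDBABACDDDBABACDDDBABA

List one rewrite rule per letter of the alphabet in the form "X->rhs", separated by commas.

A->DD, B->CA, C->CD, D->BA

  step 1 ⇒ step 2: BACDDD ⇒ CA·DD·CD·BA·BA·BA
    A ↦ DD
    B ↦ CA
    C ↦ CD
    D ↦ BA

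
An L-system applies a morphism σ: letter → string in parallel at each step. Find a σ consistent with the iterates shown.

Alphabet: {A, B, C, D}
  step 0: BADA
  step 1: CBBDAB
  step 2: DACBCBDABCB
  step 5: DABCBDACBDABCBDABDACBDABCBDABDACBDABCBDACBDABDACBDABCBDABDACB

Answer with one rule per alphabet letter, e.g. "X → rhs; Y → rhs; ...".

  step 1 ⇒ step 2: CBBDAB ⇒ DA·CB·CB·DA·B·CB
    A ↦ B
    B ↦ CB
    C ↦ DA
    D ↦ DA

A->B, B->CB, C->DA, D->DA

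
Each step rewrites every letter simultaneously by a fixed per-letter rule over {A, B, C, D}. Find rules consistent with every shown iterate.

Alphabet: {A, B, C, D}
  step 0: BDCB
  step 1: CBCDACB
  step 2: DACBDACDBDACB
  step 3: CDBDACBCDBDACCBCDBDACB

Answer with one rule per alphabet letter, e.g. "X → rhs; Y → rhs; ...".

  step 2 ⇒ step 3: DACBDACDBDACB ⇒ C·DB·DA·CB·C·DB·DA·C·CB·C·DB·DA·CB
    A ↦ DB
    B ↦ CB
    C ↦ DA
    D ↦ C

A->DB, B->CB, C->DA, D->C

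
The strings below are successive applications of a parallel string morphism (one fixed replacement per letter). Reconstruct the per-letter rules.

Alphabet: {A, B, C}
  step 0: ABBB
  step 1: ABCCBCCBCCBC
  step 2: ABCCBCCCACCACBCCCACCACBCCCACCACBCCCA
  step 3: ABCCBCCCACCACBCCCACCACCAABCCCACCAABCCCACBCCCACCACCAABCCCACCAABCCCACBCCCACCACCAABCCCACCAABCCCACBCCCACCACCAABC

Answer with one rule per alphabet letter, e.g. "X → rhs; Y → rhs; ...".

A->ABC, B->CBC, C->CCA

  step 2 ⇒ step 3: ABCCBCCCACCACBCCCACCACBCCCACCACBCCCA ⇒ ABC·CBC·CCA·CCA·CBC·CCA·CCA·CCA·ABC·CCA·CCA·ABC·CCA·CBC·CCA·CCA·CCA·ABC·CCA·CCA·ABC·CCA·CBC·CCA·CCA·CCA·ABC·CCA·CCA·ABC·CCA·CBC·CCA·CCA·CCA·ABC
    A ↦ ABC
    B ↦ CBC
    C ↦ CCA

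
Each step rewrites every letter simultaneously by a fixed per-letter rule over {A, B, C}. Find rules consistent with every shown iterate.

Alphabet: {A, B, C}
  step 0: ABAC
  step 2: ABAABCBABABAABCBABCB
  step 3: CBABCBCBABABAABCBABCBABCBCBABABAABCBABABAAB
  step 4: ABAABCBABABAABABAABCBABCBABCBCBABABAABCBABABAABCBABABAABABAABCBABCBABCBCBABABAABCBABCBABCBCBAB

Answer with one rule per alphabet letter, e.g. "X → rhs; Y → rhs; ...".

  step 3 ⇒ step 4: CBABCBCBABABAABCBABCBABCBCBABABAABCBABABAAB ⇒ ABA·AB·CB·AB·ABA·AB·ABA·AB·CB·AB·CB·AB·CB·CB·AB·ABA·AB·CB·AB·ABA·AB·CB·AB·ABA·AB·ABA·AB·CB·AB·CB·AB·CB·CB·AB·ABA·AB·CB·AB·CB·AB·CB·CB·AB
    A ↦ CB
    B ↦ AB
    C ↦ ABA

A->CB, B->AB, C->ABA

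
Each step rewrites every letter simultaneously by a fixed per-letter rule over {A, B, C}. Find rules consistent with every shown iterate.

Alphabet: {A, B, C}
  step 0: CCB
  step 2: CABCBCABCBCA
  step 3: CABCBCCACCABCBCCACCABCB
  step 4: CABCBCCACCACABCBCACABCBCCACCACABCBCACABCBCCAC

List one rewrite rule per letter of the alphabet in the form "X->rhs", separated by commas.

A->BCB, B->C, C->CA

  step 3 ⇒ step 4: CABCBCCACCABCBCCACCABCB ⇒ CA·BCB·C·CA·C·CA·CA·BCB·CA·CA·BCB·C·CA·C·CA·CA·BCB·CA·CA·BCB·C·CA·C
    A ↦ BCB
    B ↦ C
    C ↦ CA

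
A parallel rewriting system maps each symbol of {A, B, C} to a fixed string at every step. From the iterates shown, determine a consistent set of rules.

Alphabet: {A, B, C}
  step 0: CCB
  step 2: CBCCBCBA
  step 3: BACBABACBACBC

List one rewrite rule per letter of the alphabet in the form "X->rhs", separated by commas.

A->BC, B->C, C->BA

  step 2 ⇒ step 3: CBCCBCBA ⇒ BA·C·BA·BA·C·BA·C·BC
    A ↦ BC
    B ↦ C
    C ↦ BA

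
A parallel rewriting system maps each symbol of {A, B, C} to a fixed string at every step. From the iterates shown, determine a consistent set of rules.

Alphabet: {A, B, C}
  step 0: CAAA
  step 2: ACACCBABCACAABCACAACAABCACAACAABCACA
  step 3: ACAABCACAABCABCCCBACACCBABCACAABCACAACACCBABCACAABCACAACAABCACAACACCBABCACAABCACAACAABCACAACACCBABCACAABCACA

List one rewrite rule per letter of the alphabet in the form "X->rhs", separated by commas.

A->ACA, B->CCB, C->ABC

  step 2 ⇒ step 3: ACACCBABCACAABCACAACAABCACAACAABCACA ⇒ ACA·ABC·ACA·ABC·ABC·CCB·ACA·CCB·ABC·ACA·ABC·ACA·ACA·CCB·ABC·ACA·ABC·ACA·ACA·ABC·ACA·ACA·CCB·ABC·ACA·ABC·ACA·ACA·ABC·ACA·ACA·CCB·ABC·ACA·ABC·ACA
    A ↦ ACA
    B ↦ CCB
    C ↦ ABC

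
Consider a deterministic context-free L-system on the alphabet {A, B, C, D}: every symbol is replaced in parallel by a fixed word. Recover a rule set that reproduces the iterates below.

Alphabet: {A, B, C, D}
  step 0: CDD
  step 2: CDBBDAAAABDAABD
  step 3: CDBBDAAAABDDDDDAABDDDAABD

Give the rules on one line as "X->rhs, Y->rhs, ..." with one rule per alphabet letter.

  step 2 ⇒ step 3: CDBBDAAAABDAABD ⇒ CDB·BD·AA·AA·BD·D·D·D·D·AA·BD·D·D·AA·BD
    A ↦ D
    B ↦ AA
    C ↦ CDB
    D ↦ BD

A->D, B->AA, C->CDB, D->BD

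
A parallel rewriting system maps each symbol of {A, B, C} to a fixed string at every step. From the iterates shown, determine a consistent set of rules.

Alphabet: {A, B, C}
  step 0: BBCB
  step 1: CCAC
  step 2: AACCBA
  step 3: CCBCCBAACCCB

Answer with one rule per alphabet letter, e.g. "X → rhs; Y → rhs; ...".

A->CCB, B->C, C->A

  step 2 ⇒ step 3: AACCBA ⇒ CCB·CCB·A·A·C·CCB
    A ↦ CCB
    B ↦ C
    C ↦ A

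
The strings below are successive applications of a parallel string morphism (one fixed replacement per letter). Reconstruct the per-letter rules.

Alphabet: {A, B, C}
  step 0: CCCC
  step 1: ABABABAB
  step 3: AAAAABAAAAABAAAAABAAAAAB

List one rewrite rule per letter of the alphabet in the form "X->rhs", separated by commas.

A->AA, B->C, C->AB

  step 0 ⇒ step 1: CCCC ⇒ AB·AB·AB·AB
    C ↦ AB
    A ↦ AA  (constrained at step 1)
    B ↦ C  (constrained at step 1)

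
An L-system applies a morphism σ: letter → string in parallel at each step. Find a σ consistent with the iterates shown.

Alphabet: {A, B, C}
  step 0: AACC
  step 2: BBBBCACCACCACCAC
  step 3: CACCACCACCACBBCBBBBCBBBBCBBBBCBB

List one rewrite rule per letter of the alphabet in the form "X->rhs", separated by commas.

A->C, B->CAC, C->BB

  step 2 ⇒ step 3: BBBBCACCACCACCAC ⇒ CAC·CAC·CAC·CAC·BB·C·BB·BB·C·BB·BB·C·BB·BB·C·BB
    A ↦ C
    B ↦ CAC
    C ↦ BB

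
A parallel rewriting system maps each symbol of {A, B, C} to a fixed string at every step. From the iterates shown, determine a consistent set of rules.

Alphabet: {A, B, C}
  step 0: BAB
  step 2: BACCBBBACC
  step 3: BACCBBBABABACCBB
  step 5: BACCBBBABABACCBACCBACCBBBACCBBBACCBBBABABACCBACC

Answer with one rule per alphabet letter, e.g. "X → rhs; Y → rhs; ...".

  step 2 ⇒ step 3: BACCBBBACC ⇒ BA·CC·B·B·BA·BA·BA·CC·B·B
    A ↦ CC
    B ↦ BA
    C ↦ B

A->CC, B->BA, C->B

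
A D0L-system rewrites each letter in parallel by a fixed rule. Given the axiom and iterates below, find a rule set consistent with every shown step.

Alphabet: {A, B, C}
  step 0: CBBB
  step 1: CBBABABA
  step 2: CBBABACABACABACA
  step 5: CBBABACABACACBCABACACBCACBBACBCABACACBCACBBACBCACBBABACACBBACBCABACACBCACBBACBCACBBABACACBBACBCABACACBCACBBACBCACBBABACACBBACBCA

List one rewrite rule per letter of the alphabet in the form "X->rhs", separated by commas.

  step 1 ⇒ step 2: CBBABABA ⇒ CB·BA·BA·CA·BA·CA·BA·CA
    A ↦ CA
    B ↦ BA
    C ↦ CB

A->CA, B->BA, C->CB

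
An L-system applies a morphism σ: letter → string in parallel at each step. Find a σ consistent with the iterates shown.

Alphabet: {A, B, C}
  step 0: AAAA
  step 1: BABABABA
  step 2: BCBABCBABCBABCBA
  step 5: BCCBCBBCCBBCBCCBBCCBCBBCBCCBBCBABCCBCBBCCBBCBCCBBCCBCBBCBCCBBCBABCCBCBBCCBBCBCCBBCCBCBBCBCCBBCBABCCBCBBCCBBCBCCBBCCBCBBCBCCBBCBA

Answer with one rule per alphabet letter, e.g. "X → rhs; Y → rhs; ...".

  step 1 ⇒ step 2: BABABABA ⇒ BC·BA·BC·BA·BC·BA·BC·BA
    A ↦ BA
    B ↦ BC
    C ↦ CB  (constrained at step 2)

A->BA, B->BC, C->CB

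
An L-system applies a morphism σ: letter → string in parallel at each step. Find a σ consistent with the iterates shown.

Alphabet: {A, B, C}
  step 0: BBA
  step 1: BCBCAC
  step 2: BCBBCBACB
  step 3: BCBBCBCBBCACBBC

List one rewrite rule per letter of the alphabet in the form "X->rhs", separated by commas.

A->AC, B->BC, C->B

  step 2 ⇒ step 3: BCBBCBACB ⇒ BC·B·BC·BC·B·BC·AC·B·BC
    A ↦ AC
    B ↦ BC
    C ↦ B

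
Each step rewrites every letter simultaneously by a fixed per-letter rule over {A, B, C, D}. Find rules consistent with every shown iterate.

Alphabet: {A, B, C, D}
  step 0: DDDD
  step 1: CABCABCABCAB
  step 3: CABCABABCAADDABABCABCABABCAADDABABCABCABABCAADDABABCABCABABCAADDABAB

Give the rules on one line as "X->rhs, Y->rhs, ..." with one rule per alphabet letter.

  step 0 ⇒ step 1: DDDD ⇒ CAB·CAB·CAB·CAB
    D ↦ CAB
    A ↦ AB  (constrained at step 1)
    B ↦ CAA  (constrained at step 1)
    C ↦ DD  (constrained at step 1)

A->AB, B->CAA, C->DD, D->CAB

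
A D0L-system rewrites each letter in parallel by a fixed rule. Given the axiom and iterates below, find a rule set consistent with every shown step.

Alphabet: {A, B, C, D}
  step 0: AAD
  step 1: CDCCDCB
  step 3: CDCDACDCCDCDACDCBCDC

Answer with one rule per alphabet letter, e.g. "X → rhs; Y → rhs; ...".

  step 0 ⇒ step 1: AAD ⇒ CDC·CDC·B
    A ↦ CDC
    D ↦ B
    B ↦ DA  (constrained at step 1)
    C ↦ A  (constrained at step 1)

A->CDC, B->DA, C->A, D->B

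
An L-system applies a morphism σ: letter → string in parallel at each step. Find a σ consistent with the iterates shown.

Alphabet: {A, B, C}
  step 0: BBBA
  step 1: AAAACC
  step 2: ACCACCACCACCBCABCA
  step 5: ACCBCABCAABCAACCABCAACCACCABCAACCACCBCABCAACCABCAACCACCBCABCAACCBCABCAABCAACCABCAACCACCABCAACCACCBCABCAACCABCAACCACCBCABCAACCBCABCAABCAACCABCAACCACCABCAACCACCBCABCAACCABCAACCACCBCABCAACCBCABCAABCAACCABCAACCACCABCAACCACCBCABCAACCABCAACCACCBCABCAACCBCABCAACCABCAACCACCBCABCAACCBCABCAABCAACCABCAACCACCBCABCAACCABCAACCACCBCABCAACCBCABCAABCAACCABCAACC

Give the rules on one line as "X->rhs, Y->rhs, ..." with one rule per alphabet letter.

  step 1 ⇒ step 2: AAAACC ⇒ ACC·ACC·ACC·ACC·BCA·BCA
    A ↦ ACC
    C ↦ BCA
  step 0 ⇒ step 1: BBBA ⇒ A·A·A·ACC
    B ↦ A

A->ACC, B->A, C->BCA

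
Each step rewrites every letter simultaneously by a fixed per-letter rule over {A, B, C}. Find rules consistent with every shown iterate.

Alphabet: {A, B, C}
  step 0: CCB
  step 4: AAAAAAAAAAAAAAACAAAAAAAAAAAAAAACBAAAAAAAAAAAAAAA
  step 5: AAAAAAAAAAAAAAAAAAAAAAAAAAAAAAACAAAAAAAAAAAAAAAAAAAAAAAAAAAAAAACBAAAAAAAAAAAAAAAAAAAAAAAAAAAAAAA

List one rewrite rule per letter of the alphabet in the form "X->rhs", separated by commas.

  step 4 ⇒ step 5: AAAAAAAAAAAAAAACAAAAAAAAAAAAAAACBAAAAAAAAAAAAAAA ⇒ AA·AA·AA·AA·AA·AA·AA·AA·AA·AA·AA·AA·AA·AA·AA·AC·AA·AA·AA·AA·AA·AA·AA·AA·AA·AA·AA·AA·AA·AA·AA·AC·BA·AA·AA·AA·AA·AA·AA·AA·AA·AA·AA·AA·AA·AA·AA·AA
    A ↦ AA
    B ↦ BA
    C ↦ AC

A->AA, B->BA, C->AC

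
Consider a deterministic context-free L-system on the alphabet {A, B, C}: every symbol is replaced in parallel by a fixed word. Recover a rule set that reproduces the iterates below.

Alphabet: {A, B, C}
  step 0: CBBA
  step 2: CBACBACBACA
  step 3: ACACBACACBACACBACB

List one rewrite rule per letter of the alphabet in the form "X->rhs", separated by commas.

A->CB, B->CA, C->A

  step 2 ⇒ step 3: CBACBACBACA ⇒ A·CA·CB·A·CA·CB·A·CA·CB·A·CB
    A ↦ CB
    B ↦ CA
    C ↦ A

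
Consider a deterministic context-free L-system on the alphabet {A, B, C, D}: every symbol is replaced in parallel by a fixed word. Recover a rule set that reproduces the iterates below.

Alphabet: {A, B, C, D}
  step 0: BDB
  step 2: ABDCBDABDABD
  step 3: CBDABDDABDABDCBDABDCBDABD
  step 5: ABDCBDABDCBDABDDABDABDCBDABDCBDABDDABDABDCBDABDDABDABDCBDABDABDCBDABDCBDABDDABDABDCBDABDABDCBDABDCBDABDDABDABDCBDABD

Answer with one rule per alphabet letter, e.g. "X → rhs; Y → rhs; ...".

  step 2 ⇒ step 3: ABDCBDABDABD ⇒ CB·D·ABD·DAB·D·ABD·CB·D·ABD·CB·D·ABD
    A ↦ CB
    B ↦ D
    C ↦ DAB
    D ↦ ABD

A->CB, B->D, C->DAB, D->ABD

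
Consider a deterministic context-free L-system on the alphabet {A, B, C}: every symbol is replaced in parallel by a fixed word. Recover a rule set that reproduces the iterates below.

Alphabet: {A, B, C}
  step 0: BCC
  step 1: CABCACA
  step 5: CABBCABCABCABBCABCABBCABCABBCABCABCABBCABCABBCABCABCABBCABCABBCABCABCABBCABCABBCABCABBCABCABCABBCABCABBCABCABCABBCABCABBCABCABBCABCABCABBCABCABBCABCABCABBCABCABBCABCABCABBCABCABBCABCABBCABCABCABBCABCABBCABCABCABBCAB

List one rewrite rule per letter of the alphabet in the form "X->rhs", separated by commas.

  step 0 ⇒ step 1: BCC ⇒ CAB·CA·CA
    B ↦ CAB
    C ↦ CA
    A ↦ BB  (constrained at step 1)

A->BB, B->CAB, C->CA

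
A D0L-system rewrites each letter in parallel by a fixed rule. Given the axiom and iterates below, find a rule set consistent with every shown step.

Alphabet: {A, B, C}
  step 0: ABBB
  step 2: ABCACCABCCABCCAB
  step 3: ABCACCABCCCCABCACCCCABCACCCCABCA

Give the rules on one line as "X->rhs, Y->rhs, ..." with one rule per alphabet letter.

  step 2 ⇒ step 3: ABCACCABCCABCCAB ⇒ AB·CA·CC·AB·CC·CC·AB·CA·CC·CC·AB·CA·CC·CC·AB·CA
    A ↦ AB
    B ↦ CA
    C ↦ CC

A->AB, B->CA, C->CC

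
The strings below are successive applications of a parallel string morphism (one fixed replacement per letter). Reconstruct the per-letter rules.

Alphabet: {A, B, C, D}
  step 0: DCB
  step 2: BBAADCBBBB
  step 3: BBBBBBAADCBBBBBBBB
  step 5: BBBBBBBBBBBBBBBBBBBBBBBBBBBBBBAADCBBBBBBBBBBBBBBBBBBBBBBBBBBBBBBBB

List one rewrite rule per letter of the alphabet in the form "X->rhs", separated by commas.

A->B, B->BB, C->DC, D->AA

  step 2 ⇒ step 3: BBAADCBBBB ⇒ BB·BB·B·B·AA·DC·BB·BB·BB·BB
    A ↦ B
    B ↦ BB
    C ↦ DC
    D ↦ AA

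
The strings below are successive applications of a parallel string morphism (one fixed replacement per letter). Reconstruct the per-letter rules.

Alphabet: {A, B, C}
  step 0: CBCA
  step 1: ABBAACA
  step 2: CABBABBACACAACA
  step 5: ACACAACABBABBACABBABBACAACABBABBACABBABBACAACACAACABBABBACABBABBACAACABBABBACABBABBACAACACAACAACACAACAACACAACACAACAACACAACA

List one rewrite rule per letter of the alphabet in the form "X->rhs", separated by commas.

A->CA, B->BBA, C->A

  step 1 ⇒ step 2: ABBAACA ⇒ CA·BBA·BBA·CA·CA·A·CA
    A ↦ CA
    B ↦ BBA
    C ↦ A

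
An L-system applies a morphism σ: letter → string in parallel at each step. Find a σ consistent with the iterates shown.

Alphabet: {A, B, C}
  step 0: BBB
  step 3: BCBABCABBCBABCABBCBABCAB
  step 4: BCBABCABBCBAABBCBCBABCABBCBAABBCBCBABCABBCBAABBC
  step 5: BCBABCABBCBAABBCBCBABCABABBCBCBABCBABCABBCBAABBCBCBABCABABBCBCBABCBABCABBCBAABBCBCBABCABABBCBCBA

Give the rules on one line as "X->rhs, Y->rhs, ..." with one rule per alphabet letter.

  step 4 ⇒ step 5: BCBABCABBCBAABBCBCBABCABBCBAABBCBCBABCABBCBAABBC ⇒ BC·BA·BC·AB·BC·BA·AB·BC·BC·BA·BC·AB·AB·BC·BC·BA·BC·BA·BC·AB·BC·BA·AB·BC·BC·BA·BC·AB·AB·BC·BC·BA·BC·BA·BC·AB·BC·BA·AB·BC·BC·BA·BC·AB·AB·BC·BC·BA
    A ↦ AB
    B ↦ BC
    C ↦ BA

A->AB, B->BC, C->BA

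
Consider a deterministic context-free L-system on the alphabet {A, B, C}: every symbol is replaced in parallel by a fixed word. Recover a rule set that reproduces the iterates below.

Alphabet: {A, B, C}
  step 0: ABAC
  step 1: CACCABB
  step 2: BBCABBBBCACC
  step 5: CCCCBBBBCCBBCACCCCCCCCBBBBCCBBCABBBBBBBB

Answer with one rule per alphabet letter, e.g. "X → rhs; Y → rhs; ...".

  step 1 ⇒ step 2: CACCABB ⇒ BB·CA·BB·BB·CA·C·C
    A ↦ CA
    B ↦ C
    C ↦ BB

A->CA, B->C, C->BB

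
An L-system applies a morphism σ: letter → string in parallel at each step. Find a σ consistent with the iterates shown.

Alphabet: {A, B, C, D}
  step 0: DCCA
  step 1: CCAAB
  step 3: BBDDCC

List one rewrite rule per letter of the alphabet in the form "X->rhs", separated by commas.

  step 0 ⇒ step 1: DCCA ⇒ CC·A·A·B
    A ↦ B
    C ↦ A
    D ↦ CC
    B ↦ D  (constrained at step 1)

A->B, B->D, C->A, D->CC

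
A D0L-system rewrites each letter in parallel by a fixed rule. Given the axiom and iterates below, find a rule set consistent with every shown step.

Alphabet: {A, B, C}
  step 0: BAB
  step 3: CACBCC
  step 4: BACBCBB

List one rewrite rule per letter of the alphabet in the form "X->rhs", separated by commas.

A->AC, B->C, C->B

  step 3 ⇒ step 4: CACBCC ⇒ B·AC·B·C·B·B
    A ↦ AC
    B ↦ C
    C ↦ B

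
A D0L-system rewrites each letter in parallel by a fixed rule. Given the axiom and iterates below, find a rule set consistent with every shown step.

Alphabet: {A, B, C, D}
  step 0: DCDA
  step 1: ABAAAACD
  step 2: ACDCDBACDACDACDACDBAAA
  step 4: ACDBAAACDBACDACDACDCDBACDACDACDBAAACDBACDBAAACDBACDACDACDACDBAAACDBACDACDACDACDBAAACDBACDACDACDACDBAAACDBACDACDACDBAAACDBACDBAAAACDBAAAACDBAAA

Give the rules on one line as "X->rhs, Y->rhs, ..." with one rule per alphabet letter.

  step 1 ⇒ step 2: ABAAAACD ⇒ ACD·CDB·ACD·ACD·ACD·ACD·BAA·A
    A ↦ ACD
    B ↦ CDB
    C ↦ BAA
    D ↦ A

A->ACD, B->CDB, C->BAA, D->A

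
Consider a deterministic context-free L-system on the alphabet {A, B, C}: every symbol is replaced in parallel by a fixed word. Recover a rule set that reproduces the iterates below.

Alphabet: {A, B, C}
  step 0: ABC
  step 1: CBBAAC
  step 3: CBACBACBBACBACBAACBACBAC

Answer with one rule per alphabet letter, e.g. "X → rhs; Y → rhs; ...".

A->CB, B->BA, C->AC

  step 0 ⇒ step 1: ABC ⇒ CB·BA·AC
    A ↦ CB
    B ↦ BA
    C ↦ AC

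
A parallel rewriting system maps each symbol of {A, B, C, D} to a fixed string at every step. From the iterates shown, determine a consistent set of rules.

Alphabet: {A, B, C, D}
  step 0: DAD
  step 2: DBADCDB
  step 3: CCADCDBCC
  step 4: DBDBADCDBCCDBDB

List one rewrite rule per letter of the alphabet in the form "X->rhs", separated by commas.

A->AD, B->C, C->DB, D->C

  step 3 ⇒ step 4: CCADCDBCC ⇒ DB·DB·AD·C·DB·C·C·DB·DB
    A ↦ AD
    B ↦ C
    C ↦ DB
    D ↦ C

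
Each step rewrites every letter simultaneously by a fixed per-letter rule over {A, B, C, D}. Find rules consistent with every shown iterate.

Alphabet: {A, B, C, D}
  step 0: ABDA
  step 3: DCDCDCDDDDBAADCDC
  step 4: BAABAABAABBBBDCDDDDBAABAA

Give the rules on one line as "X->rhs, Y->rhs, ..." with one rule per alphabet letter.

  step 3 ⇒ step 4: DCDCDCDDDDBAADCDC ⇒ B·AA·B·AA·B·AA·B·B·B·B·DC·DD·DD·B·AA·B·AA
    A ↦ DD
    B ↦ DC
    C ↦ AA
    D ↦ B

A->DD, B->DC, C->AA, D->B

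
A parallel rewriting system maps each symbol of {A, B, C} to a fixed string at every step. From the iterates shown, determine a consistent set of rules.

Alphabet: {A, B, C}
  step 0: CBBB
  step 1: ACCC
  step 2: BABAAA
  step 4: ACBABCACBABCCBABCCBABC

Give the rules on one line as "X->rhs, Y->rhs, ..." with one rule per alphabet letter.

  step 1 ⇒ step 2: ACCC ⇒ BAB·A·A·A
    A ↦ BAB
    C ↦ A
  step 0 ⇒ step 1: CBBB ⇒ A·C·C·C
    B ↦ C

A->BAB, B->C, C->A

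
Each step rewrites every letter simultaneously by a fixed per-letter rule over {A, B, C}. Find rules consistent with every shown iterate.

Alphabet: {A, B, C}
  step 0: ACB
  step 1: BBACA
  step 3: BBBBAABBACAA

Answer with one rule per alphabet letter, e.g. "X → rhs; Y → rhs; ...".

A->BB, B->A, C->AC

  step 0 ⇒ step 1: ACB ⇒ BB·AC·A
    A ↦ BB
    B ↦ A
    C ↦ AC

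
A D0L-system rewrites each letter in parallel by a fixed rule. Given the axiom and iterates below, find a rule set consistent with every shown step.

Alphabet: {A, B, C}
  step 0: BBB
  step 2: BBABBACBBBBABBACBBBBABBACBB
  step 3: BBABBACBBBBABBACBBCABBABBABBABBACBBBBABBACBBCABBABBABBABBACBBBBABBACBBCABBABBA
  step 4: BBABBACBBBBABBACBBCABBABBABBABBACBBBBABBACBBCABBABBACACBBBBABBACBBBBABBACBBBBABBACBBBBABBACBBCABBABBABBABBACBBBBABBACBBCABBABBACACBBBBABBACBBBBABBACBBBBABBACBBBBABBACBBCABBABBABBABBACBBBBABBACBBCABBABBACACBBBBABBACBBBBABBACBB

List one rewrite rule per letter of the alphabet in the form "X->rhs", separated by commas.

  step 3 ⇒ step 4: BBABBACBBBBABBACBBCABBABBABBABBACBBBBABBACBBCABBABBABBABBACBBBBABBACBBCABBABBA ⇒ BBA·BBA·CBB·BBA·BBA·CBB·CA·BBA·BBA·BBA·BBA·CBB·BBA·BBA·CBB·CA·BBA·BBA·CA·CBB·BBA·BBA·CBB·BBA·BBA·CBB·BBA·BBA·CBB·BBA·BBA·CBB·CA·BBA·BBA·BBA·BBA·CBB·BBA·BBA·CBB·CA·BBA·BBA·CA·CBB·BBA·BBA·CBB·BBA·BBA·CBB·BBA·BBA·CBB·BBA·BBA·CBB·CA·BBA·BBA·BBA·BBA·CBB·BBA·BBA·CBB·CA·BBA·BBA·CA·CBB·BBA·BBA·CBB·BBA·BBA·CBB
    A ↦ CBB
    B ↦ BBA
    C ↦ CA

A->CBB, B->BBA, C->CA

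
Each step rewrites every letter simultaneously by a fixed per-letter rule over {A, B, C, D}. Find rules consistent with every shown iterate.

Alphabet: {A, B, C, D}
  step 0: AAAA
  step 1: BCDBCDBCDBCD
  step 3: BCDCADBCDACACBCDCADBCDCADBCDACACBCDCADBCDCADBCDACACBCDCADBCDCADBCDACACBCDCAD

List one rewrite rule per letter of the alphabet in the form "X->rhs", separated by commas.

  step 0 ⇒ step 1: AAAA ⇒ BCD·BCD·BCD·BCD
    A ↦ BCD
    B ↦ AD  (constrained at step 1)
    C ↦ AC  (constrained at step 1)
    D ↦ CAD  (constrained at step 1)

A->BCD, B->AD, C->AC, D->CAD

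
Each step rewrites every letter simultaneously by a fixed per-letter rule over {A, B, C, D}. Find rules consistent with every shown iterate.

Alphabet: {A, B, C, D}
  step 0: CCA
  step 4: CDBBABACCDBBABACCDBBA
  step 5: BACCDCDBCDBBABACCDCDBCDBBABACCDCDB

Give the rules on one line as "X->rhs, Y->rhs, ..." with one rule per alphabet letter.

  step 4 ⇒ step 5: CDBBABACCDBBABACCDBBA ⇒ BA·C·CD·CD·B·CD·B·BA·BA·C·CD·CD·B·CD·B·BA·BA·C·CD·CD·B
    A ↦ B
    B ↦ CD
    C ↦ BA
    D ↦ C

A->B, B->CD, C->BA, D->C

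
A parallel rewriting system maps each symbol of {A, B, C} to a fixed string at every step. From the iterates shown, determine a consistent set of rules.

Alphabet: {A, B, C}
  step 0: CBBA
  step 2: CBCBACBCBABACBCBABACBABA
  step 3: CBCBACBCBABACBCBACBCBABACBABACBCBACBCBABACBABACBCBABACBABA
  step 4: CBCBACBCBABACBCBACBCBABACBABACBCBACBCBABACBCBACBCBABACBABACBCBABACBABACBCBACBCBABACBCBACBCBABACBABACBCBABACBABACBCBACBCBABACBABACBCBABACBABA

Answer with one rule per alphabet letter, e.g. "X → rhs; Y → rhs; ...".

A->BA, B->CBA, C->CB

  step 3 ⇒ step 4: CBCBACBCBABACBCBACBCBABACBABACBCBACBCBABACBABACBCBABACBABA ⇒ CB·CBA·CB·CBA·BA·CB·CBA·CB·CBA·BA·CBA·BA·CB·CBA·CB·CBA·BA·CB·CBA·CB·CBA·BA·CBA·BA·CB·CBA·BA·CBA·BA·CB·CBA·CB·CBA·BA·CB·CBA·CB·CBA·BA·CBA·BA·CB·CBA·BA·CBA·BA·CB·CBA·CB·CBA·BA·CBA·BA·CB·CBA·BA·CBA·BA
    A ↦ BA
    B ↦ CBA
    C ↦ CB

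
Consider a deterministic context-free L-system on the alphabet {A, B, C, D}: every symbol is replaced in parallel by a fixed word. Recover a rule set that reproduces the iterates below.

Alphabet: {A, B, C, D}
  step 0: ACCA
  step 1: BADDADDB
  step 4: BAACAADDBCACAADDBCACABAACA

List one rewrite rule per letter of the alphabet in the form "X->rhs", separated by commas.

A->B, B->CA, C->ADD, D->A

  step 0 ⇒ step 1: ACCA ⇒ B·ADD·ADD·B
    A ↦ B
    C ↦ ADD
    B ↦ CA  (constrained at step 1)
    D ↦ A  (constrained at step 1)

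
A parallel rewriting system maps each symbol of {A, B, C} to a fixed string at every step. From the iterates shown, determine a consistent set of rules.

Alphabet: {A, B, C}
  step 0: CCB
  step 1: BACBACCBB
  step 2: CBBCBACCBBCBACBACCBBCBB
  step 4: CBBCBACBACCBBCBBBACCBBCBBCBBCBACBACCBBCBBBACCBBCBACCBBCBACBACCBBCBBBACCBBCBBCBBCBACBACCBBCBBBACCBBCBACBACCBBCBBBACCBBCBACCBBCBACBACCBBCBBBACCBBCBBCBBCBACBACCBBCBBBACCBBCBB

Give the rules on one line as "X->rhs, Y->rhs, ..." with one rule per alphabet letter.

  step 1 ⇒ step 2: BACBACCBB ⇒ CBB·C·BAC·CBB·C·BAC·BAC·CBB·CBB
    A ↦ C
    B ↦ CBB
    C ↦ BAC

A->C, B->CBB, C->BAC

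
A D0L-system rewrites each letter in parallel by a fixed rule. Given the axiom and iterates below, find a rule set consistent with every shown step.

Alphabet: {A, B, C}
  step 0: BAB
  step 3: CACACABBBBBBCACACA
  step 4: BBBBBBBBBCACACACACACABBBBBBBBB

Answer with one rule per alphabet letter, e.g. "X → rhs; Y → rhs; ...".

  step 3 ⇒ step 4: CACACABBBBBBCACACA ⇒ B·BB·B·BB·B·BB·CA·CA·CA·CA·CA·CA·B·BB·B·BB·B·BB
    A ↦ BB
    B ↦ CA
    C ↦ B

A->BB, B->CA, C->B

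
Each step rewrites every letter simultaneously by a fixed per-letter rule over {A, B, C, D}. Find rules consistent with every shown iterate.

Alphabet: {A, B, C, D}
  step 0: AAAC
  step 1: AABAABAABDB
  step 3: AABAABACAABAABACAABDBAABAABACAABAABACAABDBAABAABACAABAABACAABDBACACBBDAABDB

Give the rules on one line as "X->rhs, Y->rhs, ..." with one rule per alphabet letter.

  step 0 ⇒ step 1: AAAC ⇒ AAB·AAB·AAB·DB
    A ↦ AAB
    C ↦ DB
    B ↦ AC  (constrained at step 1)
    D ↦ BBD  (constrained at step 1)

A->AAB, B->AC, C->DB, D->BBD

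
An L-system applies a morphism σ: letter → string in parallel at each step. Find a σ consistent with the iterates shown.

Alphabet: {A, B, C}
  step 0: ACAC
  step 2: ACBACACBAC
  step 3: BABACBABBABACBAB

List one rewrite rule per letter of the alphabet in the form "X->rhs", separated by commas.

  step 2 ⇒ step 3: ACBACACBAC ⇒ B·AB·AC·B·AB·B·AB·AC·B·AB
    A ↦ B
    B ↦ AC
    C ↦ AB

A->B, B->AC, C->AB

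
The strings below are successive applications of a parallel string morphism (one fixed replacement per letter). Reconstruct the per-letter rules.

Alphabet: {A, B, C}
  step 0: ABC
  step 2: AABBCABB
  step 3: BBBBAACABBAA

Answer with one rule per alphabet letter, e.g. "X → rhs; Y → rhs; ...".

A->BB, B->A, C->CA

  step 2 ⇒ step 3: AABBCABB ⇒ BB·BB·A·A·CA·BB·A·A
    A ↦ BB
    B ↦ A
    C ↦ CA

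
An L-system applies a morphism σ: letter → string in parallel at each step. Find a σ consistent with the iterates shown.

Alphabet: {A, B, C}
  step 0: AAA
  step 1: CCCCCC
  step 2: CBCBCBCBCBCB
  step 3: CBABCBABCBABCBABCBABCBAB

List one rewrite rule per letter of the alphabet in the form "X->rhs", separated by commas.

A->CC, B->AB, C->CB

  step 2 ⇒ step 3: CBCBCBCBCBCB ⇒ CB·AB·CB·AB·CB·AB·CB·AB·CB·AB·CB·AB
    B ↦ AB
    C ↦ CB
  step 0 ⇒ step 1: AAA ⇒ CC·CC·CC
    A ↦ CC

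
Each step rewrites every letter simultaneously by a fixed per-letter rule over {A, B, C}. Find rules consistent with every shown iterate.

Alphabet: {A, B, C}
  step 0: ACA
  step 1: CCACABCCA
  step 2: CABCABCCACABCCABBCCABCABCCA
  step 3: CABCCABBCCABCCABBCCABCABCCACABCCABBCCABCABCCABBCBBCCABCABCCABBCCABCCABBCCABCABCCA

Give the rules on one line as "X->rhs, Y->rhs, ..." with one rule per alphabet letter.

  step 2 ⇒ step 3: CABCABCCACABCCABBCCABCABCCA ⇒ CAB·CCA·BBC·CAB·CCA·BBC·CAB·CAB·CCA·CAB·CCA·BBC·CAB·CAB·CCA·BBC·BBC·CAB·CAB·CCA·BBC·CAB·CCA·BBC·CAB·CAB·CCA
    A ↦ CCA
    B ↦ BBC
    C ↦ CAB

A->CCA, B->BBC, C->CAB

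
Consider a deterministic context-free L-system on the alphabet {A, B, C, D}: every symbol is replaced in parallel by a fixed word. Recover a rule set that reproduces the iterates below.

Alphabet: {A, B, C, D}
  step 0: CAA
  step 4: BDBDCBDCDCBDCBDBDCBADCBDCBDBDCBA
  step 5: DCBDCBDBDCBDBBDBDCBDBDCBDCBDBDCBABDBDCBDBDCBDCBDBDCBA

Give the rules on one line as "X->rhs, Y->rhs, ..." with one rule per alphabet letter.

A->BA, B->DC, C->DB, D->B

  step 4 ⇒ step 5: BDBDCBDCDCBDCBDBDCBADCBDCBDBDCBA ⇒ DC·B·DC·B·DB·DC·B·DB·B·DB·DC·B·DB·DC·B·DC·B·DB·DC·BA·B·DB·DC·B·DB·DC·B·DC·B·DB·DC·BA
    A ↦ BA
    B ↦ DC
    C ↦ DB
    D ↦ B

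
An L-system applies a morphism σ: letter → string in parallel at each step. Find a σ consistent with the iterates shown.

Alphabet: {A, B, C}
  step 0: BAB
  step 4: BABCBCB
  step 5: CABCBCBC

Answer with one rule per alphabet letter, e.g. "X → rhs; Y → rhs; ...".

A->AB, B->C, C->B

  step 4 ⇒ step 5: BABCBCB ⇒ C·AB·C·B·C·B·C
    A ↦ AB
    B ↦ C
    C ↦ B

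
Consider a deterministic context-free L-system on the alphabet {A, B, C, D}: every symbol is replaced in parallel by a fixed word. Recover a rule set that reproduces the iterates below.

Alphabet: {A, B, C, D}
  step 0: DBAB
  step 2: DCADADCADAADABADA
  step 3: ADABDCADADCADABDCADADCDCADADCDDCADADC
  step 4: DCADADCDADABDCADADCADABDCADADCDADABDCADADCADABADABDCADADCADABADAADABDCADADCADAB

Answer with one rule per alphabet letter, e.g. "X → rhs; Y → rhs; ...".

A->DC, B->D, C->B, D->ADA

  step 3 ⇒ step 4: ADABDCADADCADABDCADADCDCADADCDDCADADC ⇒ DC·ADA·DC·D·ADA·B·DC·ADA·DC·ADA·B·DC·ADA·DC·D·ADA·B·DC·ADA·DC·ADA·B·ADA·B·DC·ADA·DC·ADA·B·ADA·ADA·B·DC·ADA·DC·ADA·B
    A ↦ DC
    B ↦ D
    C ↦ B
    D ↦ ADA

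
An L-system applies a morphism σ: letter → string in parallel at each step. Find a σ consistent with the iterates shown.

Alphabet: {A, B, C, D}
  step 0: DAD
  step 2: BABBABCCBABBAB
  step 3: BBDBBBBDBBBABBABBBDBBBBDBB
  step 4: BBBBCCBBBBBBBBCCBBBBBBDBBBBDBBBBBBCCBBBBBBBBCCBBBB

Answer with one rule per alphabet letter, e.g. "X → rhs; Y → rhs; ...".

  step 3 ⇒ step 4: BBDBBBBDBBBABBABBBDBBBBDBB ⇒ BB·BB·CC·BB·BB·BB·BB·CC·BB·BB·BB·D·BB·BB·D·BB·BB·BB·CC·BB·BB·BB·BB·CC·BB·BB
    A ↦ D
    B ↦ BB
    D ↦ CC
  step 2 ⇒ step 3: BABBABCCBABBAB ⇒ BB·D·BB·BB·D·BB·BAB·BAB·BB·D·BB·BB·D·BB
    C ↦ BAB

A->D, B->BB, C->BAB, D->CC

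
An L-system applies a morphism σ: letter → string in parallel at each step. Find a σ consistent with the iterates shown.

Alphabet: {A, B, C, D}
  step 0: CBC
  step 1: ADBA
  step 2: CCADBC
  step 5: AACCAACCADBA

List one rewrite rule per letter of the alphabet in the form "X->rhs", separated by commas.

A->C, B->DB, C->A, D->CA

  step 1 ⇒ step 2: ADBA ⇒ C·CA·DB·C
    A ↦ C
    B ↦ DB
    D ↦ CA
  step 0 ⇒ step 1: CBC ⇒ A·DB·A
    C ↦ A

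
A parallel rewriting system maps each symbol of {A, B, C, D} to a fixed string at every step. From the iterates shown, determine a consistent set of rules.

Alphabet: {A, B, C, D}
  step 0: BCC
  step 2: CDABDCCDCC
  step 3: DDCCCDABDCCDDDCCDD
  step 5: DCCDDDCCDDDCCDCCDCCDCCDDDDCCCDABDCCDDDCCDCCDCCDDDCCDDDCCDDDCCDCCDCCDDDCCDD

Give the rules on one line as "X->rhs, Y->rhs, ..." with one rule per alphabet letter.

  step 2 ⇒ step 3: CDABDCCDCC ⇒ D·DCC·CD·AB·DCC·D·D·DCC·D·D
    A ↦ CD
    B ↦ AB
    C ↦ D
    D ↦ DCC

A->CD, B->AB, C->D, D->DCC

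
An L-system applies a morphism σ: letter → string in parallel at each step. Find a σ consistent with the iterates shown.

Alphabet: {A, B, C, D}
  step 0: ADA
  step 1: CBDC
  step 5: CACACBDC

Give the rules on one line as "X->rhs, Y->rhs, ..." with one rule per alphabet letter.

  step 0 ⇒ step 1: ADA ⇒ C·BD·C
    A ↦ C
    D ↦ BD
    B ↦ C  (constrained at step 1)
    C ↦ A  (constrained at step 1)

A->C, B->C, C->A, D->BD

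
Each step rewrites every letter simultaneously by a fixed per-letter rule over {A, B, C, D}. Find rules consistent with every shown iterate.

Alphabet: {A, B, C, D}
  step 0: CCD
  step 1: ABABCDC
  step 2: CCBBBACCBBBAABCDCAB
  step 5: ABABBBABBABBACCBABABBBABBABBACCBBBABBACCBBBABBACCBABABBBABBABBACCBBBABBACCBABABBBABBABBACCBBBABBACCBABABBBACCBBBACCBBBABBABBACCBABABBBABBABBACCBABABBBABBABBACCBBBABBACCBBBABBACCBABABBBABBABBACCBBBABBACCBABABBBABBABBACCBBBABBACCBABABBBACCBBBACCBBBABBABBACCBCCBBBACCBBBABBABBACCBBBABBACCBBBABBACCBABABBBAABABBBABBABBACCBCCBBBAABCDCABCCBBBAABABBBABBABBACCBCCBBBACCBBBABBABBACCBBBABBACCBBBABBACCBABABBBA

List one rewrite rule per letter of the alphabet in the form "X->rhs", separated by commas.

A->CCB, B->BBA, C->AB, D->CDC

  step 1 ⇒ step 2: ABABCDC ⇒ CCB·BBA·CCB·BBA·AB·CDC·AB
    A ↦ CCB
    B ↦ BBA
    C ↦ AB
    D ↦ CDC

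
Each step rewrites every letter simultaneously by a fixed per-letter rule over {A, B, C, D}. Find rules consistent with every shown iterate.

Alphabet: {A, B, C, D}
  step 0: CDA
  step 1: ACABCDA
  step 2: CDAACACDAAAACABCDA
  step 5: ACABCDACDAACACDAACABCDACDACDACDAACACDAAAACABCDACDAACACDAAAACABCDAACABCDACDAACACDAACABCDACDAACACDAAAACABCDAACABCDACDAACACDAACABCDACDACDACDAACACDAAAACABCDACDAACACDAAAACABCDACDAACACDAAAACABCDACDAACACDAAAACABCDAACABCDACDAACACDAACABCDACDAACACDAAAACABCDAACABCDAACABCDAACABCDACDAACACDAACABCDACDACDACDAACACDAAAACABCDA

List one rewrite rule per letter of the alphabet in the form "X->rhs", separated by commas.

A->CDA, B->AA, C->ACA, D->B

  step 1 ⇒ step 2: ACABCDA ⇒ CDA·ACA·CDA·AA·ACA·B·CDA
    A ↦ CDA
    B ↦ AA
    C ↦ ACA
    D ↦ B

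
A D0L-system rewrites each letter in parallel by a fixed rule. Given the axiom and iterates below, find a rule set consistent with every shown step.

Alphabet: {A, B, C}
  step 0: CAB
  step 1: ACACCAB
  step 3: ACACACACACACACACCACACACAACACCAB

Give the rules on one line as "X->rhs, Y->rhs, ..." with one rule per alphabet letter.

  step 0 ⇒ step 1: CAB ⇒ ACA·C·CAB
    A ↦ C
    B ↦ CAB
    C ↦ ACA

A->C, B->CAB, C->ACA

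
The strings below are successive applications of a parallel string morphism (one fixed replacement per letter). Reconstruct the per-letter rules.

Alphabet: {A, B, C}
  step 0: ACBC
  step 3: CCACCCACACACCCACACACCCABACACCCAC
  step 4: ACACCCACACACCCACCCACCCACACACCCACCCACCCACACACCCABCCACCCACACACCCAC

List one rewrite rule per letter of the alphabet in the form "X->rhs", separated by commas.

A->CC, B->AB, C->AC

  step 3 ⇒ step 4: CCACCCACACACCCACACACCCABACACCCAC ⇒ AC·AC·CC·AC·AC·AC·CC·AC·CC·AC·CC·AC·AC·AC·CC·AC·CC·AC·CC·AC·AC·AC·CC·AB·CC·AC·CC·AC·AC·AC·CC·AC
    A ↦ CC
    B ↦ AB
    C ↦ AC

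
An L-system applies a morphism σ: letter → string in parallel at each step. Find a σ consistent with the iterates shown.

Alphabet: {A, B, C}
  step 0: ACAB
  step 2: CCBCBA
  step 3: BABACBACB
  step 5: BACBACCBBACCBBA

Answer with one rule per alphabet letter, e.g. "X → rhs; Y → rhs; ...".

  step 2 ⇒ step 3: CCBCBA ⇒ BA·BA·C·BA·C·B
    A ↦ B
    B ↦ C
    C ↦ BA

A->B, B->C, C->BA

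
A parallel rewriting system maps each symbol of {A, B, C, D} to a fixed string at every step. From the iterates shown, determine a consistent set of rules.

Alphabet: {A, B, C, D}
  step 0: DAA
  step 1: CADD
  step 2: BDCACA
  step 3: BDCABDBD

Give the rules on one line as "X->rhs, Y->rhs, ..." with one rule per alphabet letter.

  step 2 ⇒ step 3: BDCACA ⇒ BD·CA·B·D·B·D
    A ↦ D
    B ↦ BD
    C ↦ B
    D ↦ CA

A->D, B->BD, C->B, D->CA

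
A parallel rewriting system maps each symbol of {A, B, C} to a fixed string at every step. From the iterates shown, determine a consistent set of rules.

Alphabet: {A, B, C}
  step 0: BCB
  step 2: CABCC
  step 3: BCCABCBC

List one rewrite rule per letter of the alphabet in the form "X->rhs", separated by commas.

A->C, B->A, C->BC

  step 2 ⇒ step 3: CABCC ⇒ BC·C·A·BC·BC
    A ↦ C
    B ↦ A
    C ↦ BC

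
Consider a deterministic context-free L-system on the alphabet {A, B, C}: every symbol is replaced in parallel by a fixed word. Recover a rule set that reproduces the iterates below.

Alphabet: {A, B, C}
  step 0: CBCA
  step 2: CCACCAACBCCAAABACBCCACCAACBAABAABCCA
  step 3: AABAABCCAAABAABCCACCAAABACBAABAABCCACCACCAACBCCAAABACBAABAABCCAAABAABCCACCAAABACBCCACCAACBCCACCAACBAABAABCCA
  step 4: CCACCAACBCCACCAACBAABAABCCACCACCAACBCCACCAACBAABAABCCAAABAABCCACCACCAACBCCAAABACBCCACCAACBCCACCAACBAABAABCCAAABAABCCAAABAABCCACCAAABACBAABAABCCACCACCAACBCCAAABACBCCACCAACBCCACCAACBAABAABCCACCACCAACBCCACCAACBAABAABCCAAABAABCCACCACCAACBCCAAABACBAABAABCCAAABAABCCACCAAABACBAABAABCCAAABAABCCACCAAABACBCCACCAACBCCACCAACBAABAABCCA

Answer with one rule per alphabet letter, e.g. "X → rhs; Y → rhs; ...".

  step 3 ⇒ step 4: AABAABCCAAABAABCCACCAAABACBAABAABCCACCACCAACBCCAAABACBAABAABCCAAABAABCCACCAAABACBCCACCAACBCCACCAACBAABAABCCA ⇒ CCA·CCA·ACB·CCA·CCA·ACB·AAB·AAB·CCA·CCA·CCA·ACB·CCA·CCA·ACB·AAB·AAB·CCA·AAB·AAB·CCA·CCA·CCA·ACB·CCA·AAB·ACB·CCA·CCA·ACB·CCA·CCA·ACB·AAB·AAB·CCA·AAB·AAB·CCA·AAB·AAB·CCA·CCA·AAB·ACB·AAB·AAB·CCA·CCA·CCA·ACB·CCA·AAB·ACB·CCA·CCA·ACB·CCA·CCA·ACB·AAB·AAB·CCA·CCA·CCA·ACB·CCA·CCA·ACB·AAB·AAB·CCA·AAB·AAB·CCA·CCA·CCA·ACB·CCA·AAB·ACB·AAB·AAB·CCA·AAB·AAB·CCA·CCA·AAB·ACB·AAB·AAB·CCA·AAB·AAB·CCA·CCA·AAB·ACB·CCA·CCA·ACB·CCA·CCA·ACB·AAB·AAB·CCA
    A ↦ CCA
    B ↦ ACB
    C ↦ AAB

A->CCA, B->ACB, C->AAB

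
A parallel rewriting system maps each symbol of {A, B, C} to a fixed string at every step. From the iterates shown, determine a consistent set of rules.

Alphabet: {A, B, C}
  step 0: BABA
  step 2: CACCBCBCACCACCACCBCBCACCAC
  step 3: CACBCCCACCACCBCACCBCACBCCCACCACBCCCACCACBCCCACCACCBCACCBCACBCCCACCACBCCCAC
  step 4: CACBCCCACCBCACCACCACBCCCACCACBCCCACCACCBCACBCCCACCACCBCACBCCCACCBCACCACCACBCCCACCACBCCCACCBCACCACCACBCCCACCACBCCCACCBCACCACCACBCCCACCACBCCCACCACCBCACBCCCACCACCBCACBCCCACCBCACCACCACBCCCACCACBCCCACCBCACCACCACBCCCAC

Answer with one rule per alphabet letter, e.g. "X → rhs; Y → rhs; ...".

  step 3 ⇒ step 4: CACBCCCACCACCBCACCBCACBCCCACCACBCCCACCACBCCCACCACCBCACCBCACBCCCACCACBCCCAC ⇒ CAC·BCC·CAC·CB·CAC·CAC·CAC·BCC·CAC·CAC·BCC·CAC·CAC·CB·CAC·BCC·CAC·CAC·CB·CAC·BCC·CAC·CB·CAC·CAC·CAC·BCC·CAC·CAC·BCC·CAC·CB·CAC·CAC·CAC·BCC·CAC·CAC·BCC·CAC·CB·CAC·CAC·CAC·BCC·CAC·CAC·BCC·CAC·CAC·CB·CAC·BCC·CAC·CAC·CB·CAC·BCC·CAC·CB·CAC·CAC·CAC·BCC·CAC·CAC·BCC·CAC·CB·CAC·CAC·CAC·BCC·CAC
    A ↦ BCC
    B ↦ CB
    C ↦ CAC

A->BCC, B->CB, C->CAC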